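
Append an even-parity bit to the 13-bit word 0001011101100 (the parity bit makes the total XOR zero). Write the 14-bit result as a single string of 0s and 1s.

00010111011000

XOR of the 13 data bits: 0⊕0⊕0⊕1⊕0⊕1⊕1⊕1⊕0⊕1⊕1⊕0⊕0 = 0
Parity bit = 0 (so all 14 bits XOR to 0).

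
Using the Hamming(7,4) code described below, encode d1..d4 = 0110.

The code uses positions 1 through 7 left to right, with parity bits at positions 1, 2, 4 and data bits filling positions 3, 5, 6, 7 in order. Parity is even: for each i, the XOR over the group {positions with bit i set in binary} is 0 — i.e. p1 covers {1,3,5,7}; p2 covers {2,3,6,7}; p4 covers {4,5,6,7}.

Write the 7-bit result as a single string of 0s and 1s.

1100110

Place data at non-parity positions: p1 p2 0 p4 1 1 0
p1 (pos 1,3,5,7): XOR of data positions = 0⊕1⊕0 = 1
p2 (pos 2,3,6,7): XOR of data positions = 0⊕1⊕0 = 1
p4 (pos 4,5,6,7): XOR of data positions = 1⊕1⊕0 = 0
Codeword: 1100110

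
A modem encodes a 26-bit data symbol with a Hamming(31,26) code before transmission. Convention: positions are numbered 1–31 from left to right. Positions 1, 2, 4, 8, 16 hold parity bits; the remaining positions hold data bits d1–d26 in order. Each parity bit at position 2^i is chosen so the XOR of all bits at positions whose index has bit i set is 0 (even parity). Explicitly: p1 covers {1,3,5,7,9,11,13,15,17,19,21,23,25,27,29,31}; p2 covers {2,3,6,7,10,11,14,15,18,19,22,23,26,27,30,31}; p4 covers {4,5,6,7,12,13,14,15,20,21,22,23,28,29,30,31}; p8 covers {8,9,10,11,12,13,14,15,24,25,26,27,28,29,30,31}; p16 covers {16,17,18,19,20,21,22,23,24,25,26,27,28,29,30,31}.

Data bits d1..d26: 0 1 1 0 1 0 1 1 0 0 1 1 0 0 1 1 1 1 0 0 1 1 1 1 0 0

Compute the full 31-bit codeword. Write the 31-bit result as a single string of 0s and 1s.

1100110010110011100111100111100

Place data at non-parity positions: p1 p2 0 p4 1 1 0 p8 1 0 1 1 0 0 1 p16 1 0 0 1 1 1 1 0 0 1 1 1 1 0 0
p1 (pos 1,3,5,7,9,11,13,15,17,19,21,23,25,27,29,31): XOR of data positions = 0⊕1⊕0⊕1⊕1⊕0⊕1⊕1⊕0⊕1⊕1⊕0⊕1⊕1⊕0 = 1
p2 (pos 2,3,6,7,10,11,14,15,18,19,22,23,26,27,30,31): XOR of data positions = 0⊕1⊕0⊕0⊕1⊕0⊕1⊕0⊕0⊕1⊕1⊕1⊕1⊕0⊕0 = 1
p4 (pos 4,5,6,7,12,13,14,15,20,21,22,23,28,29,30,31): XOR of data positions = 1⊕1⊕0⊕1⊕0⊕0⊕1⊕1⊕1⊕1⊕1⊕1⊕1⊕0⊕0 = 0
p8 (pos 8,9,10,11,12,13,14,15,24,25,26,27,28,29,30,31): XOR of data positions = 1⊕0⊕1⊕1⊕0⊕0⊕1⊕0⊕0⊕1⊕1⊕1⊕1⊕0⊕0 = 0
p16 (pos 16,17,18,19,20,21,22,23,24,25,26,27,28,29,30,31): XOR of data positions = 1⊕0⊕0⊕1⊕1⊕1⊕1⊕0⊕0⊕1⊕1⊕1⊕1⊕0⊕0 = 1
Codeword: 1100110010110011100111100111100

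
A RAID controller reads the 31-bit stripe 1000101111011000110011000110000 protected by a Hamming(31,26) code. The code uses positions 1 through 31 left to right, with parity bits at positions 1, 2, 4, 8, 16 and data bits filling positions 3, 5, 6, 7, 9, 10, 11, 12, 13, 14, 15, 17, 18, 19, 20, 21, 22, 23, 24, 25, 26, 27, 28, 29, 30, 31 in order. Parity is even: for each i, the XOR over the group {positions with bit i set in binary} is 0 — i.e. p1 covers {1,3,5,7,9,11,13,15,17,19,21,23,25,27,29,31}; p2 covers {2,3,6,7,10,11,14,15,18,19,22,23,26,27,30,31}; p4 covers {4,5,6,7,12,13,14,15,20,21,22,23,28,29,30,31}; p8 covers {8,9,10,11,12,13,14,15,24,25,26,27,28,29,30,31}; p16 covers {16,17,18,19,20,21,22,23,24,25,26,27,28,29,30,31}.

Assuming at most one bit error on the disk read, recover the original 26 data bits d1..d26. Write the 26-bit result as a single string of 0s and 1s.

01011101100110011000110000

s1 (pos 1,3,5,7,9,11,13,15,17,19,21,23,25,27,29,31): 1⊕0⊕1⊕1⊕1⊕0⊕1⊕0⊕1⊕0⊕1⊕0⊕0⊕1⊕0⊕0 = 0
s2 (pos 2,3,6,7,10,11,14,15,18,19,22,23,26,27,30,31): 0⊕0⊕0⊕1⊕1⊕0⊕0⊕0⊕1⊕0⊕1⊕0⊕1⊕1⊕0⊕0 = 0
s4 (pos 4,5,6,7,12,13,14,15,20,21,22,23,28,29,30,31): 0⊕1⊕0⊕1⊕1⊕1⊕0⊕0⊕0⊕1⊕1⊕0⊕0⊕0⊕0⊕0 = 0
s8 (pos 8,9,10,11,12,13,14,15,24,25,26,27,28,29,30,31): 1⊕1⊕1⊕0⊕1⊕1⊕0⊕0⊕0⊕0⊕1⊕1⊕0⊕0⊕0⊕0 = 1
s16 (pos 16,17,18,19,20,21,22,23,24,25,26,27,28,29,30,31): 0⊕1⊕1⊕0⊕0⊕1⊕1⊕0⊕0⊕0⊕1⊕1⊕0⊕0⊕0⊕0 = 0
Syndrome s16…s1 = 01000 → error at position 8.
Flip position 8: 1000101111011000110011000110000 → 1000101011011000110011000110000
Read data bits from positions 3,5,6,7,9,10,11,12,13,14,15,17,18,19,20,21,22,23,24,25,26,27,28,29,30,31: 01011101100110011000110000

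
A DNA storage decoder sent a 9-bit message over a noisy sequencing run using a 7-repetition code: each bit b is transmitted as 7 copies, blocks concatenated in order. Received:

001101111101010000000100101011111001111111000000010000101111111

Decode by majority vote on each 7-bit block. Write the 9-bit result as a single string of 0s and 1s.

Block 1 (0011011): 4 ones → 1
Block 2 (1110101): 5 ones → 1
Block 3 (0000000): 0 ones → 0
Block 4 (1001010): 3 ones → 0
Block 5 (1111100): 5 ones → 1
Block 6 (1111111): 7 ones → 1
Block 7 (0000000): 0 ones → 0
Block 8 (1000010): 2 ones → 0
Block 9 (1111111): 7 ones → 1

110011001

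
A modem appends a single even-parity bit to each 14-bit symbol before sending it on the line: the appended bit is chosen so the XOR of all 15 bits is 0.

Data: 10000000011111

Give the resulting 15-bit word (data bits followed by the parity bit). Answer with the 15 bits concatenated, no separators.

100000000111110

XOR of the 14 data bits: 1⊕0⊕0⊕0⊕0⊕0⊕0⊕0⊕0⊕1⊕1⊕1⊕1⊕1 = 0
Parity bit = 0 (so all 15 bits XOR to 0).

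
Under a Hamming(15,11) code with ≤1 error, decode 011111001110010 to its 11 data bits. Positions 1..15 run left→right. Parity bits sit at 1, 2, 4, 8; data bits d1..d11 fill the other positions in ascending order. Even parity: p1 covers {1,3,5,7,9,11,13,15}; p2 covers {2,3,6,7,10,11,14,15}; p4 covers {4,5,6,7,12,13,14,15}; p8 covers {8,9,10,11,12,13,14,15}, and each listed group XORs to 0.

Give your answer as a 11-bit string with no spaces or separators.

s1 (pos 1,3,5,7,9,11,13,15): 0⊕1⊕1⊕0⊕1⊕1⊕0⊕0 = 0
s2 (pos 2,3,6,7,10,11,14,15): 1⊕1⊕1⊕0⊕1⊕1⊕1⊕0 = 0
s4 (pos 4,5,6,7,12,13,14,15): 1⊕1⊕1⊕0⊕0⊕0⊕1⊕0 = 0
s8 (pos 8,9,10,11,12,13,14,15): 0⊕1⊕1⊕1⊕0⊕0⊕1⊕0 = 0
Syndrome s8…s1 = 0000 → no error.
Read data bits from positions 3,5,6,7,9,10,11,12,13,14,15: 11101110010

11101110010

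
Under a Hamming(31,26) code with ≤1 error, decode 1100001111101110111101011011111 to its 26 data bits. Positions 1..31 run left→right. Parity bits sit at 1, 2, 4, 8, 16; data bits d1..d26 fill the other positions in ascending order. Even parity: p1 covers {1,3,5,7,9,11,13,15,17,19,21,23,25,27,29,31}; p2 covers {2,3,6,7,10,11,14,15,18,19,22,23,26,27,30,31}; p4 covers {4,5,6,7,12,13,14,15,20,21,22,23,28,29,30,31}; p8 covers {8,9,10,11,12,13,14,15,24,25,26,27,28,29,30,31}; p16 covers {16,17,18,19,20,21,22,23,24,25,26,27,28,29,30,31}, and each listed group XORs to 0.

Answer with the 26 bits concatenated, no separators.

00011110111111101011011111

s1 (pos 1,3,5,7,9,11,13,15,17,19,21,23,25,27,29,31): 1⊕0⊕0⊕1⊕1⊕1⊕1⊕1⊕1⊕1⊕0⊕0⊕1⊕1⊕1⊕1 = 0
s2 (pos 2,3,6,7,10,11,14,15,18,19,22,23,26,27,30,31): 1⊕0⊕0⊕1⊕1⊕1⊕1⊕1⊕1⊕1⊕1⊕0⊕0⊕1⊕1⊕1 = 0
s4 (pos 4,5,6,7,12,13,14,15,20,21,22,23,28,29,30,31): 0⊕0⊕0⊕1⊕0⊕1⊕1⊕1⊕1⊕0⊕1⊕0⊕1⊕1⊕1⊕1 = 0
s8 (pos 8,9,10,11,12,13,14,15,24,25,26,27,28,29,30,31): 1⊕1⊕1⊕1⊕0⊕1⊕1⊕1⊕1⊕1⊕0⊕1⊕1⊕1⊕1⊕1 = 0
s16 (pos 16,17,18,19,20,21,22,23,24,25,26,27,28,29,30,31): 0⊕1⊕1⊕1⊕1⊕0⊕1⊕0⊕1⊕1⊕0⊕1⊕1⊕1⊕1⊕1 = 0
Syndrome s16…s1 = 00000 → no error.
Read data bits from positions 3,5,6,7,9,10,11,12,13,14,15,17,18,19,20,21,22,23,24,25,26,27,28,29,30,31: 00011110111111101011011111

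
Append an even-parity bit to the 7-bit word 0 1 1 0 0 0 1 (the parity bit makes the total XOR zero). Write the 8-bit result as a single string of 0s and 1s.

XOR of the 7 data bits: 0⊕1⊕1⊕0⊕0⊕0⊕1 = 1
Parity bit = 1 (so all 8 bits XOR to 0).

01100011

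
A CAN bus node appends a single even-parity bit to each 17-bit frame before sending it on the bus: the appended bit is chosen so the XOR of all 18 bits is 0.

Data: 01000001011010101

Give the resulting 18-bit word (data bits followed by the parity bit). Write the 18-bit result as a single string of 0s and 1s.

XOR of the 17 data bits: 0⊕1⊕0⊕0⊕0⊕0⊕0⊕1⊕0⊕1⊕1⊕0⊕1⊕0⊕1⊕0⊕1 = 1
Parity bit = 1 (so all 18 bits XOR to 0).

010000010110101011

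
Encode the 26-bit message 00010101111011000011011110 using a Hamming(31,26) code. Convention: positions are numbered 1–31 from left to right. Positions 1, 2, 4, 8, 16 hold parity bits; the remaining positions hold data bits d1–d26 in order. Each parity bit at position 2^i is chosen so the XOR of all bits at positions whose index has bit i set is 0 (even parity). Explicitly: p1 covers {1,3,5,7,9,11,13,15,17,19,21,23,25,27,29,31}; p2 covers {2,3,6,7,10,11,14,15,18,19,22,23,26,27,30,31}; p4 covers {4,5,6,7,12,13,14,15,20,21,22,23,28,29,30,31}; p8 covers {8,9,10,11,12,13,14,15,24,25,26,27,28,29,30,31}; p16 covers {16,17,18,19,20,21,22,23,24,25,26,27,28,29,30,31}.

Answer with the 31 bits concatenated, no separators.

Place data at non-parity positions: p1 p2 0 p4 0 0 1 p8 0 1 0 1 1 1 1 p16 0 1 1 0 0 0 0 1 1 0 1 1 1 1 0
p1 (pos 1,3,5,7,9,11,13,15,17,19,21,23,25,27,29,31): XOR of data positions = 0⊕0⊕1⊕0⊕0⊕1⊕1⊕0⊕1⊕0⊕0⊕1⊕1⊕1⊕0 = 1
p2 (pos 2,3,6,7,10,11,14,15,18,19,22,23,26,27,30,31): XOR of data positions = 0⊕0⊕1⊕1⊕0⊕1⊕1⊕1⊕1⊕0⊕0⊕0⊕1⊕1⊕0 = 0
p4 (pos 4,5,6,7,12,13,14,15,20,21,22,23,28,29,30,31): XOR of data positions = 0⊕0⊕1⊕1⊕1⊕1⊕1⊕0⊕0⊕0⊕0⊕1⊕1⊕1⊕0 = 0
p8 (pos 8,9,10,11,12,13,14,15,24,25,26,27,28,29,30,31): XOR of data positions = 0⊕1⊕0⊕1⊕1⊕1⊕1⊕1⊕1⊕0⊕1⊕1⊕1⊕1⊕0 = 1
p16 (pos 16,17,18,19,20,21,22,23,24,25,26,27,28,29,30,31): XOR of data positions = 0⊕1⊕1⊕0⊕0⊕0⊕0⊕1⊕1⊕0⊕1⊕1⊕1⊕1⊕0 = 0
Codeword: 1000001101011110011000011011110

1000001101011110011000011011110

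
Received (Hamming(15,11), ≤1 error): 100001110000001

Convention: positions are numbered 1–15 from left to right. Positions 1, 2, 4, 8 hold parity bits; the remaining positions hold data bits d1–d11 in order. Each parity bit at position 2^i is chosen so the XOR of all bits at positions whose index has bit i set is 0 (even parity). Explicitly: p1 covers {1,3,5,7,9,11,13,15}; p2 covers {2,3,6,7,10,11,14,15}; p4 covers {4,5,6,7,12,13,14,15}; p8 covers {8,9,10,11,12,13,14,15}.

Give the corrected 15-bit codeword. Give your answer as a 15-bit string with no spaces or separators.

100001010000001

s1 (pos 1,3,5,7,9,11,13,15): 1⊕0⊕0⊕1⊕0⊕0⊕0⊕1 = 1
s2 (pos 2,3,6,7,10,11,14,15): 0⊕0⊕1⊕1⊕0⊕0⊕0⊕1 = 1
s4 (pos 4,5,6,7,12,13,14,15): 0⊕0⊕1⊕1⊕0⊕0⊕0⊕1 = 1
s8 (pos 8,9,10,11,12,13,14,15): 1⊕0⊕0⊕0⊕0⊕0⊕0⊕1 = 0
Syndrome s8…s1 = 0111 → error at position 7.
Flip position 7: 100001110000001 → 100001010000001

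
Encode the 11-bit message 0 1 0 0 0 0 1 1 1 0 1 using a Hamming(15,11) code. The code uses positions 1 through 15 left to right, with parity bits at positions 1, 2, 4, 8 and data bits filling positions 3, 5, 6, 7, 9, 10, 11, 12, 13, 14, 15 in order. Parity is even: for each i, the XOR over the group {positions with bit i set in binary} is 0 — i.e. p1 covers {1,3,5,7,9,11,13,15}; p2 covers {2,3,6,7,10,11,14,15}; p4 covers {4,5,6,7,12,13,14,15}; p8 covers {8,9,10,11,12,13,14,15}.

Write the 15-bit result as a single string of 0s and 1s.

000010000011101

Place data at non-parity positions: p1 p2 0 p4 1 0 0 p8 0 0 1 1 1 0 1
p1 (pos 1,3,5,7,9,11,13,15): XOR of data positions = 0⊕1⊕0⊕0⊕1⊕1⊕1 = 0
p2 (pos 2,3,6,7,10,11,14,15): XOR of data positions = 0⊕0⊕0⊕0⊕1⊕0⊕1 = 0
p4 (pos 4,5,6,7,12,13,14,15): XOR of data positions = 1⊕0⊕0⊕1⊕1⊕0⊕1 = 0
p8 (pos 8,9,10,11,12,13,14,15): XOR of data positions = 0⊕0⊕1⊕1⊕1⊕0⊕1 = 0
Codeword: 000010000011101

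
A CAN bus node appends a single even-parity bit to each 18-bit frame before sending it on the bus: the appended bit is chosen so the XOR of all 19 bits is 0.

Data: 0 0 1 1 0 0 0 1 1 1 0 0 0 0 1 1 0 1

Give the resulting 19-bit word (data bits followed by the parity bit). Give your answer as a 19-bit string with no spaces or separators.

0011000111000011010

XOR of the 18 data bits: 0⊕0⊕1⊕1⊕0⊕0⊕0⊕1⊕1⊕1⊕0⊕0⊕0⊕0⊕1⊕1⊕0⊕1 = 0
Parity bit = 0 (so all 19 bits XOR to 0).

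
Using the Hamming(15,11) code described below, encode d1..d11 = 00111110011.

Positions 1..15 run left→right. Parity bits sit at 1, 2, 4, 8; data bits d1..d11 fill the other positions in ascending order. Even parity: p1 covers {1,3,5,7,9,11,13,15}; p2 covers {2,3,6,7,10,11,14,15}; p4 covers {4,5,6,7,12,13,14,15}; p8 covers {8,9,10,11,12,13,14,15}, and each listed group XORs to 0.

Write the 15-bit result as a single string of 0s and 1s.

000001111110011

Place data at non-parity positions: p1 p2 0 p4 0 1 1 p8 1 1 1 0 0 1 1
p1 (pos 1,3,5,7,9,11,13,15): XOR of data positions = 0⊕0⊕1⊕1⊕1⊕0⊕1 = 0
p2 (pos 2,3,6,7,10,11,14,15): XOR of data positions = 0⊕1⊕1⊕1⊕1⊕1⊕1 = 0
p4 (pos 4,5,6,7,12,13,14,15): XOR of data positions = 0⊕1⊕1⊕0⊕0⊕1⊕1 = 0
p8 (pos 8,9,10,11,12,13,14,15): XOR of data positions = 1⊕1⊕1⊕0⊕0⊕1⊕1 = 1
Codeword: 000001111110011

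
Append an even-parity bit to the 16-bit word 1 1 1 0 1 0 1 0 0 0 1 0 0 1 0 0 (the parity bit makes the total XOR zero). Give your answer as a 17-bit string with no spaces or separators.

11101010001001001

XOR of the 16 data bits: 1⊕1⊕1⊕0⊕1⊕0⊕1⊕0⊕0⊕0⊕1⊕0⊕0⊕1⊕0⊕0 = 1
Parity bit = 1 (so all 17 bits XOR to 0).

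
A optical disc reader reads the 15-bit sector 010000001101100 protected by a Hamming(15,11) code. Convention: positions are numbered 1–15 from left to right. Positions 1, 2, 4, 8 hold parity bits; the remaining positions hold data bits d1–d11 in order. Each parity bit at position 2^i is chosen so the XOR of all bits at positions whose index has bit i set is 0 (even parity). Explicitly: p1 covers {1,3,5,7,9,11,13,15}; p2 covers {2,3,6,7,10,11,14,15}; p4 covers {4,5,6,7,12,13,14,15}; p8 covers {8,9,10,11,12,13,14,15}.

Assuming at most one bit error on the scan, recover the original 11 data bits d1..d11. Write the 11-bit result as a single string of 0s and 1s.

s1 (pos 1,3,5,7,9,11,13,15): 0⊕0⊕0⊕0⊕1⊕0⊕1⊕0 = 0
s2 (pos 2,3,6,7,10,11,14,15): 1⊕0⊕0⊕0⊕1⊕0⊕0⊕0 = 0
s4 (pos 4,5,6,7,12,13,14,15): 0⊕0⊕0⊕0⊕1⊕1⊕0⊕0 = 0
s8 (pos 8,9,10,11,12,13,14,15): 0⊕1⊕1⊕0⊕1⊕1⊕0⊕0 = 0
Syndrome s8…s1 = 0000 → no error.
Read data bits from positions 3,5,6,7,9,10,11,12,13,14,15: 00001101100

00001101100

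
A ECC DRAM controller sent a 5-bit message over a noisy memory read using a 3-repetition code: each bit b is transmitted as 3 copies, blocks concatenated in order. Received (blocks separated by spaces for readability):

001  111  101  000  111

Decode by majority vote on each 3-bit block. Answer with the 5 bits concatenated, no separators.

Block 1 (001): 1 one → 0
Block 2 (111): 3 ones → 1
Block 3 (101): 2 ones → 1
Block 4 (000): 0 ones → 0
Block 5 (111): 3 ones → 1

01101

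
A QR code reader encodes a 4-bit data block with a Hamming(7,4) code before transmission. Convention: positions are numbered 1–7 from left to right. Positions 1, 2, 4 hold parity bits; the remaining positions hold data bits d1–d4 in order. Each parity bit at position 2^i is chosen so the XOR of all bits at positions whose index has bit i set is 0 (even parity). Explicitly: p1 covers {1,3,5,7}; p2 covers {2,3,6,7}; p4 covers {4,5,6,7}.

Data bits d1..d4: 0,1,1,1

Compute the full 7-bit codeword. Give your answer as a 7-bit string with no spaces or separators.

0001111

Place data at non-parity positions: p1 p2 0 p4 1 1 1
p1 (pos 1,3,5,7): XOR of data positions = 0⊕1⊕1 = 0
p2 (pos 2,3,6,7): XOR of data positions = 0⊕1⊕1 = 0
p4 (pos 4,5,6,7): XOR of data positions = 1⊕1⊕1 = 1
Codeword: 0001111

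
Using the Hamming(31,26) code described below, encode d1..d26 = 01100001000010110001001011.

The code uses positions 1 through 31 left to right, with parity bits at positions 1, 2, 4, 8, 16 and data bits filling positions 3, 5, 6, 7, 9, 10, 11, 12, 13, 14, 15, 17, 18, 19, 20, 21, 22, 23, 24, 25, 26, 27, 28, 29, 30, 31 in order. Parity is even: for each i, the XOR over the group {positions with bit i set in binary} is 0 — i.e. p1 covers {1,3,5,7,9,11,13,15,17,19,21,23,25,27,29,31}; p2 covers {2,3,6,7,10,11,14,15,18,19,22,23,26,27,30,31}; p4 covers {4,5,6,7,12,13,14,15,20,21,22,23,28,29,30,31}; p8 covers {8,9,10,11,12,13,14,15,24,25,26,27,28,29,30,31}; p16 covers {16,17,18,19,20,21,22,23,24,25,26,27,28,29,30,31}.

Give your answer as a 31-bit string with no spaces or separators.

0000110100010001010110001001011

Place data at non-parity positions: p1 p2 0 p4 1 1 0 p8 0 0 0 1 0 0 0 p16 0 1 0 1 1 0 0 0 1 0 0 1 0 1 1
p1 (pos 1,3,5,7,9,11,13,15,17,19,21,23,25,27,29,31): XOR of data positions = 0⊕1⊕0⊕0⊕0⊕0⊕0⊕0⊕0⊕1⊕0⊕1⊕0⊕0⊕1 = 0
p2 (pos 2,3,6,7,10,11,14,15,18,19,22,23,26,27,30,31): XOR of data positions = 0⊕1⊕0⊕0⊕0⊕0⊕0⊕1⊕0⊕0⊕0⊕0⊕0⊕1⊕1 = 0
p4 (pos 4,5,6,7,12,13,14,15,20,21,22,23,28,29,30,31): XOR of data positions = 1⊕1⊕0⊕1⊕0⊕0⊕0⊕1⊕1⊕0⊕0⊕1⊕0⊕1⊕1 = 0
p8 (pos 8,9,10,11,12,13,14,15,24,25,26,27,28,29,30,31): XOR of data positions = 0⊕0⊕0⊕1⊕0⊕0⊕0⊕0⊕1⊕0⊕0⊕1⊕0⊕1⊕1 = 1
p16 (pos 16,17,18,19,20,21,22,23,24,25,26,27,28,29,30,31): XOR of data positions = 0⊕1⊕0⊕1⊕1⊕0⊕0⊕0⊕1⊕0⊕0⊕1⊕0⊕1⊕1 = 1
Codeword: 0000110100010001010110001001011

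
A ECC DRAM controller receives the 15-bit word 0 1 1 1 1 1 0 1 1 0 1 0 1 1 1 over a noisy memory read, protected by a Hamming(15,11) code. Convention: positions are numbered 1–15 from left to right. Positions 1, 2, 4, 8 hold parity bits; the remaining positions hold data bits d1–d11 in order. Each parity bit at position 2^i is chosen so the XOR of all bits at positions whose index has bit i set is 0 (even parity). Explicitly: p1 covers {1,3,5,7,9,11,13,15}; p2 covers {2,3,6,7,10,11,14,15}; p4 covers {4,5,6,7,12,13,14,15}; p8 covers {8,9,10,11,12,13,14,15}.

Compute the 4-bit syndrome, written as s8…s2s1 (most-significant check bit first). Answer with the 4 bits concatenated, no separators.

0000

s1 (pos 1,3,5,7,9,11,13,15): 0⊕1⊕1⊕0⊕1⊕1⊕1⊕1 = 0
s2 (pos 2,3,6,7,10,11,14,15): 1⊕1⊕1⊕0⊕0⊕1⊕1⊕1 = 0
s4 (pos 4,5,6,7,12,13,14,15): 1⊕1⊕1⊕0⊕0⊕1⊕1⊕1 = 0
s8 (pos 8,9,10,11,12,13,14,15): 1⊕1⊕0⊕1⊕0⊕1⊕1⊕1 = 0
Syndrome s8…s1 = 0000 → no error.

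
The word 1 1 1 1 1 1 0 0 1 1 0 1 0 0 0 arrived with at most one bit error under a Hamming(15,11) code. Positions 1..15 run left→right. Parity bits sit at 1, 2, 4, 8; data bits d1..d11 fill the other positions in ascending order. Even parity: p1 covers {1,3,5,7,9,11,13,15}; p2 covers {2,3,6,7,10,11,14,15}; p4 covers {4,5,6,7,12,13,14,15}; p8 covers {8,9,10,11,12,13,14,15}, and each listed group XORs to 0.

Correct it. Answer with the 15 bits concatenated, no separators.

111111011101000

s1 (pos 1,3,5,7,9,11,13,15): 1⊕1⊕1⊕0⊕1⊕0⊕0⊕0 = 0
s2 (pos 2,3,6,7,10,11,14,15): 1⊕1⊕1⊕0⊕1⊕0⊕0⊕0 = 0
s4 (pos 4,5,6,7,12,13,14,15): 1⊕1⊕1⊕0⊕1⊕0⊕0⊕0 = 0
s8 (pos 8,9,10,11,12,13,14,15): 0⊕1⊕1⊕0⊕1⊕0⊕0⊕0 = 1
Syndrome s8…s1 = 1000 → error at position 8.
Flip position 8: 111111001101000 → 111111011101000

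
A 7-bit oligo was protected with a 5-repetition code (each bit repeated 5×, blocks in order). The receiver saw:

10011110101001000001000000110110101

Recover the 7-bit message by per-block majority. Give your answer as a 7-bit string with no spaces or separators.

1100011

Block 1 (10011): 3 ones → 1
Block 2 (11010): 3 ones → 1
Block 3 (10010): 2 ones → 0
Block 4 (00001): 1 one → 0
Block 5 (00000): 0 ones → 0
Block 6 (01101): 3 ones → 1
Block 7 (10101): 3 ones → 1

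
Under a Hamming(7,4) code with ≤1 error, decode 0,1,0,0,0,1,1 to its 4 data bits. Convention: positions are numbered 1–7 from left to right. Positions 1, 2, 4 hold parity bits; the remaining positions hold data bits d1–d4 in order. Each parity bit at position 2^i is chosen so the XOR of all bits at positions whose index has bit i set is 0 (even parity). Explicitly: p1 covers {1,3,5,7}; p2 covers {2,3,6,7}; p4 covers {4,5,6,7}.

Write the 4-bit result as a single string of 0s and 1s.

s1 (pos 1,3,5,7): 0⊕0⊕0⊕1 = 1
s2 (pos 2,3,6,7): 1⊕0⊕1⊕1 = 1
s4 (pos 4,5,6,7): 0⊕0⊕1⊕1 = 0
Syndrome s4…s1 = 011 → error at position 3.
Flip position 3: 0100011 → 0110011
Read data bits from positions 3,5,6,7: 1011

1011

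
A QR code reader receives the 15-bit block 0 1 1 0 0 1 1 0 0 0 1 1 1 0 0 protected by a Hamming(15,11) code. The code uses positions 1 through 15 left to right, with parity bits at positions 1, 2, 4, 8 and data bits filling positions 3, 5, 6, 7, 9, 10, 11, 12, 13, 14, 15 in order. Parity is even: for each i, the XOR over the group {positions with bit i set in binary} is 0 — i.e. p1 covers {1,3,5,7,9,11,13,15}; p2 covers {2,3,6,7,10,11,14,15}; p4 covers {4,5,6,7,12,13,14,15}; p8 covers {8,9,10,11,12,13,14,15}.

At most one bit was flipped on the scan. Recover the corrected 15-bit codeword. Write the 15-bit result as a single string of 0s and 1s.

011001100111100

s1 (pos 1,3,5,7,9,11,13,15): 0⊕1⊕0⊕1⊕0⊕1⊕1⊕0 = 0
s2 (pos 2,3,6,7,10,11,14,15): 1⊕1⊕1⊕1⊕0⊕1⊕0⊕0 = 1
s4 (pos 4,5,6,7,12,13,14,15): 0⊕0⊕1⊕1⊕1⊕1⊕0⊕0 = 0
s8 (pos 8,9,10,11,12,13,14,15): 0⊕0⊕0⊕1⊕1⊕1⊕0⊕0 = 1
Syndrome s8…s1 = 1010 → error at position 10.
Flip position 10: 011001100011100 → 011001100111100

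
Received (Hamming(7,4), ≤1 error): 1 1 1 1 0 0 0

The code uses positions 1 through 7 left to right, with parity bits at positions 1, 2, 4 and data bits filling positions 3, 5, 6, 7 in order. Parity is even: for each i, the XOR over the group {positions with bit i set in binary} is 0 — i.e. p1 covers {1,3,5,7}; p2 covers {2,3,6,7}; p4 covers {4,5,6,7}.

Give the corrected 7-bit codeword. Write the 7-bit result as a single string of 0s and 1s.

1110000

s1 (pos 1,3,5,7): 1⊕1⊕0⊕0 = 0
s2 (pos 2,3,6,7): 1⊕1⊕0⊕0 = 0
s4 (pos 4,5,6,7): 1⊕0⊕0⊕0 = 1
Syndrome s4…s1 = 100 → error at position 4.
Flip position 4: 1111000 → 1110000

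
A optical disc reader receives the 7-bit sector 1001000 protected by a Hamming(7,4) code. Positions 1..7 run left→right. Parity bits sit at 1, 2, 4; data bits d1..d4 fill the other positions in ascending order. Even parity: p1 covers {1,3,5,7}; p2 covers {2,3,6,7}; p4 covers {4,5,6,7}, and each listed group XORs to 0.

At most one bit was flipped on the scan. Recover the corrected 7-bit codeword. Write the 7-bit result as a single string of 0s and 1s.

s1 (pos 1,3,5,7): 1⊕0⊕0⊕0 = 1
s2 (pos 2,3,6,7): 0⊕0⊕0⊕0 = 0
s4 (pos 4,5,6,7): 1⊕0⊕0⊕0 = 1
Syndrome s4…s1 = 101 → error at position 5.
Flip position 5: 1001000 → 1001100

1001100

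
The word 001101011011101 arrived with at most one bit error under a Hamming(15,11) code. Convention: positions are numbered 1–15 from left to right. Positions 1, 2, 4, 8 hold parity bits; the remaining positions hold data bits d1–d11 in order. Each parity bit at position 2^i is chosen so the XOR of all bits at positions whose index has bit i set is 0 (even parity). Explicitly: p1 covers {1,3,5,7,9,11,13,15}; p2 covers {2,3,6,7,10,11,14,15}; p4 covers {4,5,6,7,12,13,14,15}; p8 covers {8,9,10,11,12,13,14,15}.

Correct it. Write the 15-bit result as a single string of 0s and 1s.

s1 (pos 1,3,5,7,9,11,13,15): 0⊕1⊕0⊕0⊕1⊕1⊕1⊕1 = 1
s2 (pos 2,3,6,7,10,11,14,15): 0⊕1⊕1⊕0⊕0⊕1⊕0⊕1 = 0
s4 (pos 4,5,6,7,12,13,14,15): 1⊕0⊕1⊕0⊕1⊕1⊕0⊕1 = 1
s8 (pos 8,9,10,11,12,13,14,15): 1⊕1⊕0⊕1⊕1⊕1⊕0⊕1 = 0
Syndrome s8…s1 = 0101 → error at position 5.
Flip position 5: 001101011011101 → 001111011011101

001111011011101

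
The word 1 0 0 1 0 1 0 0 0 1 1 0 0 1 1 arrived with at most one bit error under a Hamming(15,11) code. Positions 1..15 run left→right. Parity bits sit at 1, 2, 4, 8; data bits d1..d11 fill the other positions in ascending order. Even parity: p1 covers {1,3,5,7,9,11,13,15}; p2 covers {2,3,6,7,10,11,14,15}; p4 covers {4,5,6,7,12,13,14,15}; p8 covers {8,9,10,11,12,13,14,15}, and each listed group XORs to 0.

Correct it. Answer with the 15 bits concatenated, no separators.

101101000110011

s1 (pos 1,3,5,7,9,11,13,15): 1⊕0⊕0⊕0⊕0⊕1⊕0⊕1 = 1
s2 (pos 2,3,6,7,10,11,14,15): 0⊕0⊕1⊕0⊕1⊕1⊕1⊕1 = 1
s4 (pos 4,5,6,7,12,13,14,15): 1⊕0⊕1⊕0⊕0⊕0⊕1⊕1 = 0
s8 (pos 8,9,10,11,12,13,14,15): 0⊕0⊕1⊕1⊕0⊕0⊕1⊕1 = 0
Syndrome s8…s1 = 0011 → error at position 3.
Flip position 3: 100101000110011 → 101101000110011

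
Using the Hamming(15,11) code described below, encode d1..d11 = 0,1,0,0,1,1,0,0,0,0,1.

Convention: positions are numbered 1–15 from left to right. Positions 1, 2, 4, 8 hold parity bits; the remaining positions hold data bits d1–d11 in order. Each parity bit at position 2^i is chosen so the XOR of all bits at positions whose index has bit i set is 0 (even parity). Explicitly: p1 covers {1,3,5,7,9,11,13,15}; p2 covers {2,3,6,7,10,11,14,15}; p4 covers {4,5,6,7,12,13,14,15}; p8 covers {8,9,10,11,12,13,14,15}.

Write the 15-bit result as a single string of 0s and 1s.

100010011100001

Place data at non-parity positions: p1 p2 0 p4 1 0 0 p8 1 1 0 0 0 0 1
p1 (pos 1,3,5,7,9,11,13,15): XOR of data positions = 0⊕1⊕0⊕1⊕0⊕0⊕1 = 1
p2 (pos 2,3,6,7,10,11,14,15): XOR of data positions = 0⊕0⊕0⊕1⊕0⊕0⊕1 = 0
p4 (pos 4,5,6,7,12,13,14,15): XOR of data positions = 1⊕0⊕0⊕0⊕0⊕0⊕1 = 0
p8 (pos 8,9,10,11,12,13,14,15): XOR of data positions = 1⊕1⊕0⊕0⊕0⊕0⊕1 = 1
Codeword: 100010011100001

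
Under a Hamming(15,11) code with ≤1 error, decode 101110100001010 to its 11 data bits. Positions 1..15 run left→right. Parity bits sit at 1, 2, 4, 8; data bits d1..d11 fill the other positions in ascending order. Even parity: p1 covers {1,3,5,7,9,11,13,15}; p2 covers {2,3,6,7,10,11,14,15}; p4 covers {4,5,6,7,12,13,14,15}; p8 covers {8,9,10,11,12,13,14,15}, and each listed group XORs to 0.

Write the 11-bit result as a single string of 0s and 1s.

s1 (pos 1,3,5,7,9,11,13,15): 1⊕1⊕1⊕1⊕0⊕0⊕0⊕0 = 0
s2 (pos 2,3,6,7,10,11,14,15): 0⊕1⊕0⊕1⊕0⊕0⊕1⊕0 = 1
s4 (pos 4,5,6,7,12,13,14,15): 1⊕1⊕0⊕1⊕1⊕0⊕1⊕0 = 1
s8 (pos 8,9,10,11,12,13,14,15): 0⊕0⊕0⊕0⊕1⊕0⊕1⊕0 = 0
Syndrome s8…s1 = 0110 → error at position 6.
Flip position 6: 101110100001010 → 101111100001010
Read data bits from positions 3,5,6,7,9,10,11,12,13,14,15: 11110001010

11110001010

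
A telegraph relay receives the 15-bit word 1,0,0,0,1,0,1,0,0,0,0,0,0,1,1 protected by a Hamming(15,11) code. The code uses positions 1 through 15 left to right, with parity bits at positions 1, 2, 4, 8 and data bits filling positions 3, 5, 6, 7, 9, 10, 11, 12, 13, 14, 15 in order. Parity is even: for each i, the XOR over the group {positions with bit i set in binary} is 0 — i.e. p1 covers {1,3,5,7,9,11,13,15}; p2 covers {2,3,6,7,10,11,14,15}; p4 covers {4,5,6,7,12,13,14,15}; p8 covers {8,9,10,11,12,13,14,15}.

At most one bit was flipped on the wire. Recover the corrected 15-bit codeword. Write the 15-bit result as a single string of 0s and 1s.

s1 (pos 1,3,5,7,9,11,13,15): 1⊕0⊕1⊕1⊕0⊕0⊕0⊕1 = 0
s2 (pos 2,3,6,7,10,11,14,15): 0⊕0⊕0⊕1⊕0⊕0⊕1⊕1 = 1
s4 (pos 4,5,6,7,12,13,14,15): 0⊕1⊕0⊕1⊕0⊕0⊕1⊕1 = 0
s8 (pos 8,9,10,11,12,13,14,15): 0⊕0⊕0⊕0⊕0⊕0⊕1⊕1 = 0
Syndrome s8…s1 = 0010 → error at position 2.
Flip position 2: 100010100000011 → 110010100000011

110010100000011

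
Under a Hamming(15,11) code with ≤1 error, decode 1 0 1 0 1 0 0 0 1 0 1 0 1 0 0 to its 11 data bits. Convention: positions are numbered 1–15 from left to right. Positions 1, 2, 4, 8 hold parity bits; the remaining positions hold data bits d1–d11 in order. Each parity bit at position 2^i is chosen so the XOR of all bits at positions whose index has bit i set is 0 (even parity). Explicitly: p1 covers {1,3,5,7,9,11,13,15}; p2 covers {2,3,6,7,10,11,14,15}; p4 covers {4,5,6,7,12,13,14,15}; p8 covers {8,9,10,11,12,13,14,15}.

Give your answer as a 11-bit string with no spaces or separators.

s1 (pos 1,3,5,7,9,11,13,15): 1⊕1⊕1⊕0⊕1⊕1⊕1⊕0 = 0
s2 (pos 2,3,6,7,10,11,14,15): 0⊕1⊕0⊕0⊕0⊕1⊕0⊕0 = 0
s4 (pos 4,5,6,7,12,13,14,15): 0⊕1⊕0⊕0⊕0⊕1⊕0⊕0 = 0
s8 (pos 8,9,10,11,12,13,14,15): 0⊕1⊕0⊕1⊕0⊕1⊕0⊕0 = 1
Syndrome s8…s1 = 1000 → error at position 8.
Flip position 8: 101010001010100 → 101010011010100
Read data bits from positions 3,5,6,7,9,10,11,12,13,14,15: 11001010100

11001010100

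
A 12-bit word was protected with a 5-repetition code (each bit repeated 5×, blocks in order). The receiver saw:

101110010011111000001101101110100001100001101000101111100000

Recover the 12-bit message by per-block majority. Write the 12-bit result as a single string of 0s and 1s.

Block 1 (10111): 4 ones → 1
Block 2 (00100): 1 one → 0
Block 3 (11111): 5 ones → 1
Block 4 (00000): 0 ones → 0
Block 5 (11011): 4 ones → 1
Block 6 (01110): 3 ones → 1
Block 7 (10000): 1 one → 0
Block 8 (11000): 2 ones → 0
Block 9 (01101): 3 ones → 1
Block 10 (00010): 1 one → 0
Block 11 (11111): 5 ones → 1
Block 12 (00000): 0 ones → 0

101011001010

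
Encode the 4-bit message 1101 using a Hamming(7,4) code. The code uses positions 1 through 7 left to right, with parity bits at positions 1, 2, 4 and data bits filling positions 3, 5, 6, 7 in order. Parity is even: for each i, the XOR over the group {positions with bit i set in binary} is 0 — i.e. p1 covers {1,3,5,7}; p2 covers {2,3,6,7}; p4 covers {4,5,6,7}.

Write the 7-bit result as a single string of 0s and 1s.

1010101

Place data at non-parity positions: p1 p2 1 p4 1 0 1
p1 (pos 1,3,5,7): XOR of data positions = 1⊕1⊕1 = 1
p2 (pos 2,3,6,7): XOR of data positions = 1⊕0⊕1 = 0
p4 (pos 4,5,6,7): XOR of data positions = 1⊕0⊕1 = 0
Codeword: 1010101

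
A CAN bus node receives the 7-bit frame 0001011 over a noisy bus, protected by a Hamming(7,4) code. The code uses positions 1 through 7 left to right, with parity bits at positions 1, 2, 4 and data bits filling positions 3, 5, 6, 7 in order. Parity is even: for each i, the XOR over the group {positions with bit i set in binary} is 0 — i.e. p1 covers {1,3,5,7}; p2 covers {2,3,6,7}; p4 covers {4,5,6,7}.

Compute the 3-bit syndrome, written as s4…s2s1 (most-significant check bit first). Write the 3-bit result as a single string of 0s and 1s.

s1 (pos 1,3,5,7): 0⊕0⊕0⊕1 = 1
s2 (pos 2,3,6,7): 0⊕0⊕1⊕1 = 0
s4 (pos 4,5,6,7): 1⊕0⊕1⊕1 = 1
Syndrome s4…s1 = 101 → error at position 5.

101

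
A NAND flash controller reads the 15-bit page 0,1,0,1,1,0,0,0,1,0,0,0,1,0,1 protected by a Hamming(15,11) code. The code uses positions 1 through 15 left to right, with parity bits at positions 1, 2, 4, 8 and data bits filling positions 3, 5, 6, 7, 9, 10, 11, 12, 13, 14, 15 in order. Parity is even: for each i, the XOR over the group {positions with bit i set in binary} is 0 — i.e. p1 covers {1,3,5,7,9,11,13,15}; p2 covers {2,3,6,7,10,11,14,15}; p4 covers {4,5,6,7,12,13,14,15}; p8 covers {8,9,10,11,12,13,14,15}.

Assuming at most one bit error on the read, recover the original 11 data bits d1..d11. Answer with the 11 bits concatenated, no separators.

01001000101

s1 (pos 1,3,5,7,9,11,13,15): 0⊕0⊕1⊕0⊕1⊕0⊕1⊕1 = 0
s2 (pos 2,3,6,7,10,11,14,15): 1⊕0⊕0⊕0⊕0⊕0⊕0⊕1 = 0
s4 (pos 4,5,6,7,12,13,14,15): 1⊕1⊕0⊕0⊕0⊕1⊕0⊕1 = 0
s8 (pos 8,9,10,11,12,13,14,15): 0⊕1⊕0⊕0⊕0⊕1⊕0⊕1 = 1
Syndrome s8…s1 = 1000 → error at position 8.
Flip position 8: 010110001000101 → 010110011000101
Read data bits from positions 3,5,6,7,9,10,11,12,13,14,15: 01001000101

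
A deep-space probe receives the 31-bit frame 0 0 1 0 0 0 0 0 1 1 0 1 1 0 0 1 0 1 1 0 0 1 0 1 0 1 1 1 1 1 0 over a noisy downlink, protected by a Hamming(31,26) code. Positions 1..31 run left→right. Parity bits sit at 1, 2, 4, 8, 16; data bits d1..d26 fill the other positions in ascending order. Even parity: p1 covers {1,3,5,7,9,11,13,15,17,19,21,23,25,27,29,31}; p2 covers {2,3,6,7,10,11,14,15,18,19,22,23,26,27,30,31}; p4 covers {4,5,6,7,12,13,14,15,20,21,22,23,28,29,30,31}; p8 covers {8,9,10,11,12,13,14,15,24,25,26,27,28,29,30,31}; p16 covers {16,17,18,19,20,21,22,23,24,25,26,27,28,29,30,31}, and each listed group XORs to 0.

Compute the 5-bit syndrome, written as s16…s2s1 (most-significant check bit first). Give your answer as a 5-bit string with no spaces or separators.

00000

s1 (pos 1,3,5,7,9,11,13,15,17,19,21,23,25,27,29,31): 0⊕1⊕0⊕0⊕1⊕0⊕1⊕0⊕0⊕1⊕0⊕0⊕0⊕1⊕1⊕0 = 0
s2 (pos 2,3,6,7,10,11,14,15,18,19,22,23,26,27,30,31): 0⊕1⊕0⊕0⊕1⊕0⊕0⊕0⊕1⊕1⊕1⊕0⊕1⊕1⊕1⊕0 = 0
s4 (pos 4,5,6,7,12,13,14,15,20,21,22,23,28,29,30,31): 0⊕0⊕0⊕0⊕1⊕1⊕0⊕0⊕0⊕0⊕1⊕0⊕1⊕1⊕1⊕0 = 0
s8 (pos 8,9,10,11,12,13,14,15,24,25,26,27,28,29,30,31): 0⊕1⊕1⊕0⊕1⊕1⊕0⊕0⊕1⊕0⊕1⊕1⊕1⊕1⊕1⊕0 = 0
s16 (pos 16,17,18,19,20,21,22,23,24,25,26,27,28,29,30,31): 1⊕0⊕1⊕1⊕0⊕0⊕1⊕0⊕1⊕0⊕1⊕1⊕1⊕1⊕1⊕0 = 0
Syndrome s16…s1 = 00000 → no error.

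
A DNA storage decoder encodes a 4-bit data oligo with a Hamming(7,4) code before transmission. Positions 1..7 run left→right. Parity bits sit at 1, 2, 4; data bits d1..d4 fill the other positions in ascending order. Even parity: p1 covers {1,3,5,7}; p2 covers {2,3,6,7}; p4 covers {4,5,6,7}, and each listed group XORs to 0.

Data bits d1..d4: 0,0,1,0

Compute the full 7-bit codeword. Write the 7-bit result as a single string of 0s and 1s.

Place data at non-parity positions: p1 p2 0 p4 0 1 0
p1 (pos 1,3,5,7): XOR of data positions = 0⊕0⊕0 = 0
p2 (pos 2,3,6,7): XOR of data positions = 0⊕1⊕0 = 1
p4 (pos 4,5,6,7): XOR of data positions = 0⊕1⊕0 = 1
Codeword: 0101010

0101010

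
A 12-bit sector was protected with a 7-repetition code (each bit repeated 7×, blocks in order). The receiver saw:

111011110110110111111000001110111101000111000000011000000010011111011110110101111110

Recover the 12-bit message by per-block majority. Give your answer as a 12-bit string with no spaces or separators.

111011000111

Block 1 (1110111): 6 ones → 1
Block 2 (1011011): 5 ones → 1
Block 3 (0111111): 6 ones → 1
Block 4 (0000011): 2 ones → 0
Block 5 (1011110): 5 ones → 1
Block 6 (1000111): 4 ones → 1
Block 7 (0000000): 0 ones → 0
Block 8 (1100000): 2 ones → 0
Block 9 (0010011): 3 ones → 0
Block 10 (1110111): 6 ones → 1
Block 11 (1011010): 4 ones → 1
Block 12 (1111110): 6 ones → 1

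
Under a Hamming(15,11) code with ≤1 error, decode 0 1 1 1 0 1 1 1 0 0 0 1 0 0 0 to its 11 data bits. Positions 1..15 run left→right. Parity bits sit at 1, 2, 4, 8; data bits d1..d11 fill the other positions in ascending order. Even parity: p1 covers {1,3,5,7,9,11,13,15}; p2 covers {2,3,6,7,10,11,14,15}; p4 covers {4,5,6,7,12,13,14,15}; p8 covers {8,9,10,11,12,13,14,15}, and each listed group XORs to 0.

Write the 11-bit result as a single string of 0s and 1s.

s1 (pos 1,3,5,7,9,11,13,15): 0⊕1⊕0⊕1⊕0⊕0⊕0⊕0 = 0
s2 (pos 2,3,6,7,10,11,14,15): 1⊕1⊕1⊕1⊕0⊕0⊕0⊕0 = 0
s4 (pos 4,5,6,7,12,13,14,15): 1⊕0⊕1⊕1⊕1⊕0⊕0⊕0 = 0
s8 (pos 8,9,10,11,12,13,14,15): 1⊕0⊕0⊕0⊕1⊕0⊕0⊕0 = 0
Syndrome s8…s1 = 0000 → no error.
Read data bits from positions 3,5,6,7,9,10,11,12,13,14,15: 10110001000

10110001000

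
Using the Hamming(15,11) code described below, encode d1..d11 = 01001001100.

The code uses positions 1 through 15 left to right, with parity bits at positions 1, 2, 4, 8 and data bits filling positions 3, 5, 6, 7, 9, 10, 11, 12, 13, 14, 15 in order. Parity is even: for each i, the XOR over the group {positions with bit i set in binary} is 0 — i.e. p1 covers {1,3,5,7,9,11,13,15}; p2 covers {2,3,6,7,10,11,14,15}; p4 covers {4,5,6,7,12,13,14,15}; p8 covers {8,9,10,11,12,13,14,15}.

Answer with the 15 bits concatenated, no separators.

Place data at non-parity positions: p1 p2 0 p4 1 0 0 p8 1 0 0 1 1 0 0
p1 (pos 1,3,5,7,9,11,13,15): XOR of data positions = 0⊕1⊕0⊕1⊕0⊕1⊕0 = 1
p2 (pos 2,3,6,7,10,11,14,15): XOR of data positions = 0⊕0⊕0⊕0⊕0⊕0⊕0 = 0
p4 (pos 4,5,6,7,12,13,14,15): XOR of data positions = 1⊕0⊕0⊕1⊕1⊕0⊕0 = 1
p8 (pos 8,9,10,11,12,13,14,15): XOR of data positions = 1⊕0⊕0⊕1⊕1⊕0⊕0 = 1
Codeword: 100110011001100

100110011001100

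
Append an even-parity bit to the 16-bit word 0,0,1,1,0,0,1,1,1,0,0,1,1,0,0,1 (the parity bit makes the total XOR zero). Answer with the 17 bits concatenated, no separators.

00110011100110010

XOR of the 16 data bits: 0⊕0⊕1⊕1⊕0⊕0⊕1⊕1⊕1⊕0⊕0⊕1⊕1⊕0⊕0⊕1 = 0
Parity bit = 0 (so all 17 bits XOR to 0).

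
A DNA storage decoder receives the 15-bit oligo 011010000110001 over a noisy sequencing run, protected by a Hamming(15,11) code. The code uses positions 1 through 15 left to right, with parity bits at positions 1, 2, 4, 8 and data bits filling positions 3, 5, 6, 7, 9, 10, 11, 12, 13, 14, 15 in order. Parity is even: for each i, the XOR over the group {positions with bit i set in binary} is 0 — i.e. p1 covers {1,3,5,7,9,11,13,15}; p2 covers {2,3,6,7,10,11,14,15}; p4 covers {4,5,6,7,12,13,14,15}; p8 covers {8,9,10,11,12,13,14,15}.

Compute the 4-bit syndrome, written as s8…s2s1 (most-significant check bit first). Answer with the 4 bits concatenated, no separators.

s1 (pos 1,3,5,7,9,11,13,15): 0⊕1⊕1⊕0⊕0⊕1⊕0⊕1 = 0
s2 (pos 2,3,6,7,10,11,14,15): 1⊕1⊕0⊕0⊕1⊕1⊕0⊕1 = 1
s4 (pos 4,5,6,7,12,13,14,15): 0⊕1⊕0⊕0⊕0⊕0⊕0⊕1 = 0
s8 (pos 8,9,10,11,12,13,14,15): 0⊕0⊕1⊕1⊕0⊕0⊕0⊕1 = 1
Syndrome s8…s1 = 1010 → error at position 10.

1010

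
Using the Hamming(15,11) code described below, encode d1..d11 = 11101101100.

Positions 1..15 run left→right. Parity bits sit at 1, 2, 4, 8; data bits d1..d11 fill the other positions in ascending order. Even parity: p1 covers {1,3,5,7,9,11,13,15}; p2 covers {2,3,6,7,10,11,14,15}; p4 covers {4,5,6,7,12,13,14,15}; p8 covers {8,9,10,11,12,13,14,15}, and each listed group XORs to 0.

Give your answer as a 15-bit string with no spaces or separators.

Place data at non-parity positions: p1 p2 1 p4 1 1 0 p8 1 1 0 1 1 0 0
p1 (pos 1,3,5,7,9,11,13,15): XOR of data positions = 1⊕1⊕0⊕1⊕0⊕1⊕0 = 0
p2 (pos 2,3,6,7,10,11,14,15): XOR of data positions = 1⊕1⊕0⊕1⊕0⊕0⊕0 = 1
p4 (pos 4,5,6,7,12,13,14,15): XOR of data positions = 1⊕1⊕0⊕1⊕1⊕0⊕0 = 0
p8 (pos 8,9,10,11,12,13,14,15): XOR of data positions = 1⊕1⊕0⊕1⊕1⊕0⊕0 = 0
Codeword: 011011001101100

011011001101100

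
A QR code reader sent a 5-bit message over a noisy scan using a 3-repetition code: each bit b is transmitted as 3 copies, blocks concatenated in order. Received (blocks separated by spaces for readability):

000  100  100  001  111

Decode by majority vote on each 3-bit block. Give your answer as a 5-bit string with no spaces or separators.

Block 1 (000): 0 ones → 0
Block 2 (100): 1 one → 0
Block 3 (100): 1 one → 0
Block 4 (001): 1 one → 0
Block 5 (111): 3 ones → 1

00001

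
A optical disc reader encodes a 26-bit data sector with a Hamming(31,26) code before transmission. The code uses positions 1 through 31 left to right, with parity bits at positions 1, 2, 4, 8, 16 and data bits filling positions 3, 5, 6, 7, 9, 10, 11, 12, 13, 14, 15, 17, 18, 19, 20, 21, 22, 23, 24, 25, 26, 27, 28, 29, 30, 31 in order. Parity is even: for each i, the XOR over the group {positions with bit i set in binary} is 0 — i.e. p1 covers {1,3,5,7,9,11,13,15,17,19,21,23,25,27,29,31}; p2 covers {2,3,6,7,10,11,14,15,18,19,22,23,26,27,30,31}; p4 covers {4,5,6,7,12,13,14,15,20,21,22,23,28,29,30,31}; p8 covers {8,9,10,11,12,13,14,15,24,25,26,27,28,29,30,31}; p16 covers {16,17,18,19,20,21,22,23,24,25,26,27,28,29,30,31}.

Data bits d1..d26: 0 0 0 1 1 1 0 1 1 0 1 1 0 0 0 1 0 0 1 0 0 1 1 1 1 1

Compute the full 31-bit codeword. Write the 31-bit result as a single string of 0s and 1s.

1001001111011010100010010011111

Place data at non-parity positions: p1 p2 0 p4 0 0 1 p8 1 1 0 1 1 0 1 p16 1 0 0 0 1 0 0 1 0 0 1 1 1 1 1
p1 (pos 1,3,5,7,9,11,13,15,17,19,21,23,25,27,29,31): XOR of data positions = 0⊕0⊕1⊕1⊕0⊕1⊕1⊕1⊕0⊕1⊕0⊕0⊕1⊕1⊕1 = 1
p2 (pos 2,3,6,7,10,11,14,15,18,19,22,23,26,27,30,31): XOR of data positions = 0⊕0⊕1⊕1⊕0⊕0⊕1⊕0⊕0⊕0⊕0⊕0⊕1⊕1⊕1 = 0
p4 (pos 4,5,6,7,12,13,14,15,20,21,22,23,28,29,30,31): XOR of data positions = 0⊕0⊕1⊕1⊕1⊕0⊕1⊕0⊕1⊕0⊕0⊕1⊕1⊕1⊕1 = 1
p8 (pos 8,9,10,11,12,13,14,15,24,25,26,27,28,29,30,31): XOR of data positions = 1⊕1⊕0⊕1⊕1⊕0⊕1⊕1⊕0⊕0⊕1⊕1⊕1⊕1⊕1 = 1
p16 (pos 16,17,18,19,20,21,22,23,24,25,26,27,28,29,30,31): XOR of data positions = 1⊕0⊕0⊕0⊕1⊕0⊕0⊕1⊕0⊕0⊕1⊕1⊕1⊕1⊕1 = 0
Codeword: 1001001111011010100010010011111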